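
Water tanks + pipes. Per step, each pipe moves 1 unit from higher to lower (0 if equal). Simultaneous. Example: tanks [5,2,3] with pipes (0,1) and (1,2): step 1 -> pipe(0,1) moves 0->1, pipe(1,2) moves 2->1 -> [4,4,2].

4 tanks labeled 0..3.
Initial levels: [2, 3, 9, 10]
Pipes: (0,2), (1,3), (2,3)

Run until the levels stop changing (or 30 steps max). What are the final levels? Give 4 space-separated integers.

Step 1: flows [2->0,3->1,3->2] -> levels [3 4 9 8]
Step 2: flows [2->0,3->1,2->3] -> levels [4 5 7 8]
Step 3: flows [2->0,3->1,3->2] -> levels [5 6 7 6]
Step 4: flows [2->0,1=3,2->3] -> levels [6 6 5 7]
Step 5: flows [0->2,3->1,3->2] -> levels [5 7 7 5]
Step 6: flows [2->0,1->3,2->3] -> levels [6 6 5 7]
  -> period-2 cycle: step 6 state = step 4 state; never stabilizes
  -> state at step 30: (30-4) mod 2 = 0, same as step 4 -> [6 6 5 7]

Answer: 6 6 5 7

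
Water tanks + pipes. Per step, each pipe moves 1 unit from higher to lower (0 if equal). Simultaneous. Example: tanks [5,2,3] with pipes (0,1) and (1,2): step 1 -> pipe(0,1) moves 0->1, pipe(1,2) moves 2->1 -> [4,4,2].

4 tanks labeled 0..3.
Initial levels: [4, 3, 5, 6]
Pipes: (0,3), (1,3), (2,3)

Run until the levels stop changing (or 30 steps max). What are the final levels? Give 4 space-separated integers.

Step 1: flows [3->0,3->1,3->2] -> levels [5 4 6 3]
Step 2: flows [0->3,1->3,2->3] -> levels [4 3 5 6]
  -> period-2 cycle: step 2 state = step 0 state; never stabilizes
  -> state at step 30: (30-0) mod 2 = 0, same as step 0 -> [4 3 5 6]

Answer: 4 3 5 6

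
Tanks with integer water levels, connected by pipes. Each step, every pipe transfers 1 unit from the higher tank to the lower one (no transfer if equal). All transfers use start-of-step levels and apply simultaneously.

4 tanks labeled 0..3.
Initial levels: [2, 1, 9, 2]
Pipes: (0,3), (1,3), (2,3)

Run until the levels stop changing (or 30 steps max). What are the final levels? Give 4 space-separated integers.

Step 1: flows [0=3,3->1,2->3] -> levels [2 2 8 2]
Step 2: flows [0=3,1=3,2->3] -> levels [2 2 7 3]
Step 3: flows [3->0,3->1,2->3] -> levels [3 3 6 2]
Step 4: flows [0->3,1->3,2->3] -> levels [2 2 5 5]
Step 5: flows [3->0,3->1,2=3] -> levels [3 3 5 3]
Step 6: flows [0=3,1=3,2->3] -> levels [3 3 4 4]
Step 7: flows [3->0,3->1,2=3] -> levels [4 4 4 2]
Step 8: flows [0->3,1->3,2->3] -> levels [3 3 3 5]
Step 9: flows [3->0,3->1,3->2] -> levels [4 4 4 2]
  -> period-2 cycle: step 9 state = step 7 state; never stabilizes
  -> state at step 30: (30-7) mod 2 = 1, same as step 8 -> [3 3 3 5]

Answer: 3 3 3 5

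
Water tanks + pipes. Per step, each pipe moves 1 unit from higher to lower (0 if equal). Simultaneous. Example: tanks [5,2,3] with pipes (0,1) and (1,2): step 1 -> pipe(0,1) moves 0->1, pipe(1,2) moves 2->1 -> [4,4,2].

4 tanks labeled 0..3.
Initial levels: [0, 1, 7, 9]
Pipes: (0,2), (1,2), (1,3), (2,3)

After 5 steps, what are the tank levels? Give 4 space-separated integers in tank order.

Step 1: flows [2->0,2->1,3->1,3->2] -> levels [1 3 6 7]
Step 2: flows [2->0,2->1,3->1,3->2] -> levels [2 5 5 5]
Step 3: flows [2->0,1=2,1=3,2=3] -> levels [3 5 4 5]
Step 4: flows [2->0,1->2,1=3,3->2] -> levels [4 4 5 4]
Step 5: flows [2->0,2->1,1=3,2->3] -> levels [5 5 2 5]

Answer: 5 5 2 5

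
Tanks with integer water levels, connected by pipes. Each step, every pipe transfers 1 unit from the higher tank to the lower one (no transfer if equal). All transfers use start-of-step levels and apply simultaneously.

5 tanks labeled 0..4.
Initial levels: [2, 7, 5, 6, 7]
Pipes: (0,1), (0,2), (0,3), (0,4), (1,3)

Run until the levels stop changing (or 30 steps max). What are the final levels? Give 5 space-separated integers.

Answer: 4 6 5 6 6

Derivation:
Step 1: flows [1->0,2->0,3->0,4->0,1->3] -> levels [6 5 4 6 6]
Step 2: flows [0->1,0->2,0=3,0=4,3->1] -> levels [4 7 5 5 6]
Step 3: flows [1->0,2->0,3->0,4->0,1->3] -> levels [8 5 4 5 5]
Step 4: flows [0->1,0->2,0->3,0->4,1=3] -> levels [4 6 5 6 6]
Step 5: flows [1->0,2->0,3->0,4->0,1=3] -> levels [8 5 4 5 5]
  -> period-2 cycle: step 5 state = step 3 state; never stabilizes
  -> state at step 30: (30-3) mod 2 = 1, same as step 4 -> [4 6 5 6 6]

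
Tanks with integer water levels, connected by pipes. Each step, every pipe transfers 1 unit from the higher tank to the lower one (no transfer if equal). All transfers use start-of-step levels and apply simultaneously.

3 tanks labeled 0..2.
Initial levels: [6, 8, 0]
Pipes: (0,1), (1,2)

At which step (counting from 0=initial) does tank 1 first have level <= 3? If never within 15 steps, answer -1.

Step 1: flows [1->0,1->2] -> levels [7 6 1]
Step 2: flows [0->1,1->2] -> levels [6 6 2]
Step 3: flows [0=1,1->2] -> levels [6 5 3]
Step 4: flows [0->1,1->2] -> levels [5 5 4]
Step 5: flows [0=1,1->2] -> levels [5 4 5]
Step 6: flows [0->1,2->1] -> levels [4 6 4]
Step 7: flows [1->0,1->2] -> levels [5 4 5]
  -> period-2 cycle (repeats step 5); tank 1 never drops to <=3
Tank 1 never reaches <=3 within 15 steps

Answer: -1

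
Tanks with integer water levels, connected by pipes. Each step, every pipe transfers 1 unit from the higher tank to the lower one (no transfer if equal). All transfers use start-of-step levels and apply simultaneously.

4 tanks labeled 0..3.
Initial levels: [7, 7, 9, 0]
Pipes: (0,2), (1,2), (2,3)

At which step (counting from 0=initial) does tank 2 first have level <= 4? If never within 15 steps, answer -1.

Answer: 5

Derivation:
Step 1: flows [2->0,2->1,2->3] -> levels [8 8 6 1]
Step 2: flows [0->2,1->2,2->3] -> levels [7 7 7 2]
Step 3: flows [0=2,1=2,2->3] -> levels [7 7 6 3]
Step 4: flows [0->2,1->2,2->3] -> levels [6 6 7 4]
Step 5: flows [2->0,2->1,2->3] -> levels [7 7 4 5]
Tank 2 first reaches <=4 at step 5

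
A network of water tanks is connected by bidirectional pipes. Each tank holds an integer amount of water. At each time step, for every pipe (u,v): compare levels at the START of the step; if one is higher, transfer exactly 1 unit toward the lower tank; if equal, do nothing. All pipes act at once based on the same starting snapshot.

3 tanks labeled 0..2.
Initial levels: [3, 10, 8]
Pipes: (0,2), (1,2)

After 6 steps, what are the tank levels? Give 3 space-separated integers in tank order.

Step 1: flows [2->0,1->2] -> levels [4 9 8]
Step 2: flows [2->0,1->2] -> levels [5 8 8]
Step 3: flows [2->0,1=2] -> levels [6 8 7]
Step 4: flows [2->0,1->2] -> levels [7 7 7]
Step 5: flows [0=2,1=2] -> levels [7 7 7]
  -> stable; steps 6..6 unchanged -> [7 7 7]

Answer: 7 7 7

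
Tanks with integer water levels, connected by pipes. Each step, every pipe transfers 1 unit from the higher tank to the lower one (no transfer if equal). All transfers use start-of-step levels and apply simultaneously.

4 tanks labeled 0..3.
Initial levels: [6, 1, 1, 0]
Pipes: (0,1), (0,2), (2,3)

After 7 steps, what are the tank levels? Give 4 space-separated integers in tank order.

Step 1: flows [0->1,0->2,2->3] -> levels [4 2 1 1]
Step 2: flows [0->1,0->2,2=3] -> levels [2 3 2 1]
Step 3: flows [1->0,0=2,2->3] -> levels [3 2 1 2]
Step 4: flows [0->1,0->2,3->2] -> levels [1 3 3 1]
Step 5: flows [1->0,2->0,2->3] -> levels [3 2 1 2]
  -> period-2 cycle: step 5 state = step 3 state
  -> state at step 7: (7-3) mod 2 = 0, same as step 3 -> [3 2 1 2]

Answer: 3 2 1 2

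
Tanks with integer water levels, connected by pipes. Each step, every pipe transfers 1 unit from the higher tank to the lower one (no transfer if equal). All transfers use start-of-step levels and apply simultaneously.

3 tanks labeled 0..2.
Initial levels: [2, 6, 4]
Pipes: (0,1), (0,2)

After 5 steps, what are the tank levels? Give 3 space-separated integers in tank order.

Step 1: flows [1->0,2->0] -> levels [4 5 3]
Step 2: flows [1->0,0->2] -> levels [4 4 4]
Step 3: flows [0=1,0=2] -> levels [4 4 4]
  -> stable; steps 4..5 unchanged -> [4 4 4]

Answer: 4 4 4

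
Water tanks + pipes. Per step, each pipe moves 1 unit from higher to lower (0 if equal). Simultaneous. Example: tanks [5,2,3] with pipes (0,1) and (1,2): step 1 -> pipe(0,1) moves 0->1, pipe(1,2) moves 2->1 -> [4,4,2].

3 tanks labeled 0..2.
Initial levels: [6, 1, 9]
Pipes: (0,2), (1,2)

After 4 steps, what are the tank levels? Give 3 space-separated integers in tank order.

Answer: 6 5 5

Derivation:
Step 1: flows [2->0,2->1] -> levels [7 2 7]
Step 2: flows [0=2,2->1] -> levels [7 3 6]
Step 3: flows [0->2,2->1] -> levels [6 4 6]
Step 4: flows [0=2,2->1] -> levels [6 5 5]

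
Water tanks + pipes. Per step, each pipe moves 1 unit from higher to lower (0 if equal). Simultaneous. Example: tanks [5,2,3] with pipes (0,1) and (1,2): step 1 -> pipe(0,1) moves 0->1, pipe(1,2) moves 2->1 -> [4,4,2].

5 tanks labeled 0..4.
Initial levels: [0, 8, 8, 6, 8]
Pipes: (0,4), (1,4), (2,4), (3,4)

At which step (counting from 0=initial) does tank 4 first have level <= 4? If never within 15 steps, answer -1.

Step 1: flows [4->0,1=4,2=4,4->3] -> levels [1 8 8 7 6]
Step 2: flows [4->0,1->4,2->4,3->4] -> levels [2 7 7 6 8]
Step 3: flows [4->0,4->1,4->2,4->3] -> levels [3 8 8 7 4]
Tank 4 first reaches <=4 at step 3

Answer: 3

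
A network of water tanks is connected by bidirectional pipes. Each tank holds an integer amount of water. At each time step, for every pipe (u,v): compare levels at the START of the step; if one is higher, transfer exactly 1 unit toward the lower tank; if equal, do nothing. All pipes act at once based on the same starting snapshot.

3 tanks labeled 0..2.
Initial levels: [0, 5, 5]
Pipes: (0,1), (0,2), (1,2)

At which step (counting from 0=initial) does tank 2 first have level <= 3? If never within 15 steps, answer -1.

Step 1: flows [1->0,2->0,1=2] -> levels [2 4 4]
Step 2: flows [1->0,2->0,1=2] -> levels [4 3 3]
Tank 2 first reaches <=3 at step 2

Answer: 2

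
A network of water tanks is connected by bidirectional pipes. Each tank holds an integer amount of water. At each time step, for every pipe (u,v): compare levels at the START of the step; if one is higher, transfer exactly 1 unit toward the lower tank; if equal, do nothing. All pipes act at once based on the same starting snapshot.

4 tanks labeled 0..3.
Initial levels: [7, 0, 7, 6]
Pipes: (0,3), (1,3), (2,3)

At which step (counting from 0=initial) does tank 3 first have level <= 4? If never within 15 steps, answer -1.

Answer: 2

Derivation:
Step 1: flows [0->3,3->1,2->3] -> levels [6 1 6 7]
Step 2: flows [3->0,3->1,3->2] -> levels [7 2 7 4]
Tank 3 first reaches <=4 at step 2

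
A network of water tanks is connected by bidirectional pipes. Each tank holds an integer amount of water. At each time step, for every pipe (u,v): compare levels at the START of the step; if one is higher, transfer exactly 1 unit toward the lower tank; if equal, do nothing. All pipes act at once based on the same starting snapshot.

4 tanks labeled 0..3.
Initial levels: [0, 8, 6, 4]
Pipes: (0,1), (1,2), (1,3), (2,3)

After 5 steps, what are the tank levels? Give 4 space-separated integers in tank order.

Answer: 4 4 5 5

Derivation:
Step 1: flows [1->0,1->2,1->3,2->3] -> levels [1 5 6 6]
Step 2: flows [1->0,2->1,3->1,2=3] -> levels [2 6 5 5]
Step 3: flows [1->0,1->2,1->3,2=3] -> levels [3 3 6 6]
Step 4: flows [0=1,2->1,3->1,2=3] -> levels [3 5 5 5]
Step 5: flows [1->0,1=2,1=3,2=3] -> levels [4 4 5 5]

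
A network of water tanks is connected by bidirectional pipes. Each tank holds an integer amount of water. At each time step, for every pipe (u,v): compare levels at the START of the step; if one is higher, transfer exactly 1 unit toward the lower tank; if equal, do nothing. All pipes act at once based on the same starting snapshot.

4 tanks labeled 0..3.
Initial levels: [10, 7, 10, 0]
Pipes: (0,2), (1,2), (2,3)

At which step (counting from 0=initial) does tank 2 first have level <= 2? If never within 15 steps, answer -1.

Answer: -1

Derivation:
Step 1: flows [0=2,2->1,2->3] -> levels [10 8 8 1]
Step 2: flows [0->2,1=2,2->3] -> levels [9 8 8 2]
Step 3: flows [0->2,1=2,2->3] -> levels [8 8 8 3]
Step 4: flows [0=2,1=2,2->3] -> levels [8 8 7 4]
Step 5: flows [0->2,1->2,2->3] -> levels [7 7 8 5]
Step 6: flows [2->0,2->1,2->3] -> levels [8 8 5 6]
Step 7: flows [0->2,1->2,3->2] -> levels [7 7 8 5]
  -> period-2 cycle (repeats step 5); tank 2 never drops to <=2
Tank 2 never reaches <=2 within 15 steps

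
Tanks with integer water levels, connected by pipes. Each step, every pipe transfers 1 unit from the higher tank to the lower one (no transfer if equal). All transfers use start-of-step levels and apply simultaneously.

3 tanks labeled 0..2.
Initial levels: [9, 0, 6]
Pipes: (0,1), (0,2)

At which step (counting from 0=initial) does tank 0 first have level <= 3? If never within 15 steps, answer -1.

Step 1: flows [0->1,0->2] -> levels [7 1 7]
Step 2: flows [0->1,0=2] -> levels [6 2 7]
Step 3: flows [0->1,2->0] -> levels [6 3 6]
Step 4: flows [0->1,0=2] -> levels [5 4 6]
Step 5: flows [0->1,2->0] -> levels [5 5 5]
Step 6: flows [0=1,0=2] -> levels [5 5 5]
  -> stable; tank 0 stays at 5 > 3
Tank 0 never reaches <=3 within 15 steps

Answer: -1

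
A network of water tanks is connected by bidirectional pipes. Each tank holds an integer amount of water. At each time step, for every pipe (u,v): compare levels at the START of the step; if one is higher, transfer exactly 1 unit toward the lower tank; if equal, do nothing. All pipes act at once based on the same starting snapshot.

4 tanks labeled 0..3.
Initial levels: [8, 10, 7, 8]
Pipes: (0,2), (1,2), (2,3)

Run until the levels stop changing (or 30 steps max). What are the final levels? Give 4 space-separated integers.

Step 1: flows [0->2,1->2,3->2] -> levels [7 9 10 7]
Step 2: flows [2->0,2->1,2->3] -> levels [8 10 7 8]
  -> period-2 cycle: step 2 state = step 0 state; never stabilizes
  -> state at step 30: (30-0) mod 2 = 0, same as step 0 -> [8 10 7 8]

Answer: 8 10 7 8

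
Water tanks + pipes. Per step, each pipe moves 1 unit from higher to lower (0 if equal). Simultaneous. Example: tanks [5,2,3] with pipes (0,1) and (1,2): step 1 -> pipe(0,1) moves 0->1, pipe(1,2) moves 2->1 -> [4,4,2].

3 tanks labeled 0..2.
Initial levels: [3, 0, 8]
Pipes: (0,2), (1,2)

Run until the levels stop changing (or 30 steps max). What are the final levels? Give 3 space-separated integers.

Step 1: flows [2->0,2->1] -> levels [4 1 6]
Step 2: flows [2->0,2->1] -> levels [5 2 4]
Step 3: flows [0->2,2->1] -> levels [4 3 4]
Step 4: flows [0=2,2->1] -> levels [4 4 3]
Step 5: flows [0->2,1->2] -> levels [3 3 5]
Step 6: flows [2->0,2->1] -> levels [4 4 3]
  -> period-2 cycle: step 6 state = step 4 state; never stabilizes
  -> state at step 30: (30-4) mod 2 = 0, same as step 4 -> [4 4 3]

Answer: 4 4 3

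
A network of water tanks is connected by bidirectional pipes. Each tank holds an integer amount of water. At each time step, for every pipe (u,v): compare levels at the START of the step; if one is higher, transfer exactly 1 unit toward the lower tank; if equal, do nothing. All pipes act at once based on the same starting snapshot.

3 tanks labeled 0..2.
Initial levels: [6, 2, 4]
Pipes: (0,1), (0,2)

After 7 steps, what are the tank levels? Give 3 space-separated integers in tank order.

Answer: 4 4 4

Derivation:
Step 1: flows [0->1,0->2] -> levels [4 3 5]
Step 2: flows [0->1,2->0] -> levels [4 4 4]
Step 3: flows [0=1,0=2] -> levels [4 4 4]
  -> stable; steps 4..7 unchanged -> [4 4 4]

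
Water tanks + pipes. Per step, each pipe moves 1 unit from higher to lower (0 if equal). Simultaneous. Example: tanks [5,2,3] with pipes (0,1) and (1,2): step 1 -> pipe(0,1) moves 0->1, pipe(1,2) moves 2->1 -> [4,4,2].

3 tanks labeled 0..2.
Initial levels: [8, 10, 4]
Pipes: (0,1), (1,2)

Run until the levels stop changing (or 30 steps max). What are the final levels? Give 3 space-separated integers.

Answer: 7 8 7

Derivation:
Step 1: flows [1->0,1->2] -> levels [9 8 5]
Step 2: flows [0->1,1->2] -> levels [8 8 6]
Step 3: flows [0=1,1->2] -> levels [8 7 7]
Step 4: flows [0->1,1=2] -> levels [7 8 7]
Step 5: flows [1->0,1->2] -> levels [8 6 8]
Step 6: flows [0->1,2->1] -> levels [7 8 7]
  -> period-2 cycle: step 6 state = step 4 state; never stabilizes
  -> state at step 30: (30-4) mod 2 = 0, same as step 4 -> [7 8 7]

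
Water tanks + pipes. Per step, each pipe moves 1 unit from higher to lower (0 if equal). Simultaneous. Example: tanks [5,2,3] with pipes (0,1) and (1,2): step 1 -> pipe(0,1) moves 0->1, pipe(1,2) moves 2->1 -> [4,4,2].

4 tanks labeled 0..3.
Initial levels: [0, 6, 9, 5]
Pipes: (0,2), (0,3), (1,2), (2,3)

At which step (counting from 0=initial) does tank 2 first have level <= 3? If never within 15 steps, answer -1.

Step 1: flows [2->0,3->0,2->1,2->3] -> levels [2 7 6 5]
Step 2: flows [2->0,3->0,1->2,2->3] -> levels [4 6 5 5]
Step 3: flows [2->0,3->0,1->2,2=3] -> levels [6 5 5 4]
Step 4: flows [0->2,0->3,1=2,2->3] -> levels [4 5 5 6]
Step 5: flows [2->0,3->0,1=2,3->2] -> levels [6 5 5 4]
  -> period-2 cycle (repeats step 3); tank 2 never drops to <=3
Tank 2 never reaches <=3 within 15 steps

Answer: -1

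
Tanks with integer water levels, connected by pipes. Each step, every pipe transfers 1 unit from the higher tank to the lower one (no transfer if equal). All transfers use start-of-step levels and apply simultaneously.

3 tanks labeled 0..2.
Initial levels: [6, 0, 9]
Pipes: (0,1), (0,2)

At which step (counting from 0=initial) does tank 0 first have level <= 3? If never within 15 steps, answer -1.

Answer: -1

Derivation:
Step 1: flows [0->1,2->0] -> levels [6 1 8]
Step 2: flows [0->1,2->0] -> levels [6 2 7]
Step 3: flows [0->1,2->0] -> levels [6 3 6]
Step 4: flows [0->1,0=2] -> levels [5 4 6]
Step 5: flows [0->1,2->0] -> levels [5 5 5]
Step 6: flows [0=1,0=2] -> levels [5 5 5]
  -> stable; tank 0 stays at 5 > 3
Tank 0 never reaches <=3 within 15 steps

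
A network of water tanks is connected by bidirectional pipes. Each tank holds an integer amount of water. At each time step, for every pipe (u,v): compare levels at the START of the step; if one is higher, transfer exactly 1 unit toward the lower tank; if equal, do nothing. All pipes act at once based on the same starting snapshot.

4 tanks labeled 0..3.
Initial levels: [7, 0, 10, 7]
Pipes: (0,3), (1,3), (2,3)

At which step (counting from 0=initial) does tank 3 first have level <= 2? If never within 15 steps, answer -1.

Step 1: flows [0=3,3->1,2->3] -> levels [7 1 9 7]
Step 2: flows [0=3,3->1,2->3] -> levels [7 2 8 7]
Step 3: flows [0=3,3->1,2->3] -> levels [7 3 7 7]
Step 4: flows [0=3,3->1,2=3] -> levels [7 4 7 6]
Step 5: flows [0->3,3->1,2->3] -> levels [6 5 6 7]
Step 6: flows [3->0,3->1,3->2] -> levels [7 6 7 4]
Step 7: flows [0->3,1->3,2->3] -> levels [6 5 6 7]
  -> period-2 cycle (repeats step 5); tank 3 never drops to <=2
Tank 3 never reaches <=2 within 15 steps

Answer: -1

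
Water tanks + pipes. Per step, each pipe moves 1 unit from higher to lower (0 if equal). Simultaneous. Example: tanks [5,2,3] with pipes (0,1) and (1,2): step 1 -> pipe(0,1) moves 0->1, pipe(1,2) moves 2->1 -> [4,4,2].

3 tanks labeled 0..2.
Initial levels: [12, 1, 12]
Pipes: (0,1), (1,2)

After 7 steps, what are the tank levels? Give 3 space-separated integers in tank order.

Answer: 9 7 9

Derivation:
Step 1: flows [0->1,2->1] -> levels [11 3 11]
Step 2: flows [0->1,2->1] -> levels [10 5 10]
Step 3: flows [0->1,2->1] -> levels [9 7 9]
Step 4: flows [0->1,2->1] -> levels [8 9 8]
Step 5: flows [1->0,1->2] -> levels [9 7 9]
  -> period-2 cycle: step 5 state = step 3 state
  -> state at step 7: (7-3) mod 2 = 0, same as step 3 -> [9 7 9]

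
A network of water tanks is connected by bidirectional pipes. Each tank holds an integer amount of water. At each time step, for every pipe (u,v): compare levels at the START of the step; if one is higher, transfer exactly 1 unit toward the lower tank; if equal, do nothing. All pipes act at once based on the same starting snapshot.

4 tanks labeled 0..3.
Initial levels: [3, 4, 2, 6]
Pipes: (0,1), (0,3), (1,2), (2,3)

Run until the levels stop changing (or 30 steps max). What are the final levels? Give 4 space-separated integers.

Answer: 3 4 3 5

Derivation:
Step 1: flows [1->0,3->0,1->2,3->2] -> levels [5 2 4 4]
Step 2: flows [0->1,0->3,2->1,2=3] -> levels [3 4 3 5]
Step 3: flows [1->0,3->0,1->2,3->2] -> levels [5 2 5 3]
Step 4: flows [0->1,0->3,2->1,2->3] -> levels [3 4 3 5]
  -> period-2 cycle: step 4 state = step 2 state; never stabilizes
  -> state at step 30: (30-2) mod 2 = 0, same as step 2 -> [3 4 3 5]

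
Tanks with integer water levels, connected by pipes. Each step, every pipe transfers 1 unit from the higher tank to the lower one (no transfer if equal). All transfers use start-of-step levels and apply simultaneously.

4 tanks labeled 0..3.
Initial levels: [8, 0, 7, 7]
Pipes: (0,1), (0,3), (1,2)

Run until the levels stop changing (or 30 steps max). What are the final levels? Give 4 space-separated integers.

Answer: 7 4 6 5

Derivation:
Step 1: flows [0->1,0->3,2->1] -> levels [6 2 6 8]
Step 2: flows [0->1,3->0,2->1] -> levels [6 4 5 7]
Step 3: flows [0->1,3->0,2->1] -> levels [6 6 4 6]
Step 4: flows [0=1,0=3,1->2] -> levels [6 5 5 6]
Step 5: flows [0->1,0=3,1=2] -> levels [5 6 5 6]
Step 6: flows [1->0,3->0,1->2] -> levels [7 4 6 5]
Step 7: flows [0->1,0->3,2->1] -> levels [5 6 5 6]
  -> period-2 cycle: step 7 state = step 5 state; never stabilizes
  -> state at step 30: (30-5) mod 2 = 1, same as step 6 -> [7 4 6 5]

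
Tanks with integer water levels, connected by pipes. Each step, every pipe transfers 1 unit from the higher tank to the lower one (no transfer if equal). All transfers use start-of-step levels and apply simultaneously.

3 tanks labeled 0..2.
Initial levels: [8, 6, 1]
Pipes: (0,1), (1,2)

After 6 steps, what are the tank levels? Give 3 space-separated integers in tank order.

Step 1: flows [0->1,1->2] -> levels [7 6 2]
Step 2: flows [0->1,1->2] -> levels [6 6 3]
Step 3: flows [0=1,1->2] -> levels [6 5 4]
Step 4: flows [0->1,1->2] -> levels [5 5 5]
Step 5: flows [0=1,1=2] -> levels [5 5 5]
  -> stable; steps 6..6 unchanged -> [5 5 5]

Answer: 5 5 5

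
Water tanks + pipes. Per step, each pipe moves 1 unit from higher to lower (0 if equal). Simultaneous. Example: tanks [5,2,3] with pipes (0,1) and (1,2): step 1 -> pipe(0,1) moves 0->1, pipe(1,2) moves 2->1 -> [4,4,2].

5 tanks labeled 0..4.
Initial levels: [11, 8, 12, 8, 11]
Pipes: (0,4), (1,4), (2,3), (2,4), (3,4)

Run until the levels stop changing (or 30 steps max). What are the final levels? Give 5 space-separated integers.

Step 1: flows [0=4,4->1,2->3,2->4,4->3] -> levels [11 9 10 10 10]
Step 2: flows [0->4,4->1,2=3,2=4,3=4] -> levels [10 10 10 10 10]
Step 3: flows [0=4,1=4,2=3,2=4,3=4] -> levels [10 10 10 10 10]
  -> stable (no change)

Answer: 10 10 10 10 10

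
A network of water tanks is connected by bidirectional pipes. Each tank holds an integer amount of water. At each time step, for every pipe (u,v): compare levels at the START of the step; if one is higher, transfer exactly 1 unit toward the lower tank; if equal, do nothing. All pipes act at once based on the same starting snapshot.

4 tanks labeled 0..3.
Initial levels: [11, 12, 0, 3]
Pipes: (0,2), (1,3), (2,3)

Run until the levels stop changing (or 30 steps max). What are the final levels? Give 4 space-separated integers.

Answer: 6 7 7 6

Derivation:
Step 1: flows [0->2,1->3,3->2] -> levels [10 11 2 3]
Step 2: flows [0->2,1->3,3->2] -> levels [9 10 4 3]
Step 3: flows [0->2,1->3,2->3] -> levels [8 9 4 5]
Step 4: flows [0->2,1->3,3->2] -> levels [7 8 6 5]
Step 5: flows [0->2,1->3,2->3] -> levels [6 7 6 7]
Step 6: flows [0=2,1=3,3->2] -> levels [6 7 7 6]
Step 7: flows [2->0,1->3,2->3] -> levels [7 6 5 8]
Step 8: flows [0->2,3->1,3->2] -> levels [6 7 7 6]
  -> period-2 cycle: step 8 state = step 6 state; never stabilizes
  -> state at step 30: (30-6) mod 2 = 0, same as step 6 -> [6 7 7 6]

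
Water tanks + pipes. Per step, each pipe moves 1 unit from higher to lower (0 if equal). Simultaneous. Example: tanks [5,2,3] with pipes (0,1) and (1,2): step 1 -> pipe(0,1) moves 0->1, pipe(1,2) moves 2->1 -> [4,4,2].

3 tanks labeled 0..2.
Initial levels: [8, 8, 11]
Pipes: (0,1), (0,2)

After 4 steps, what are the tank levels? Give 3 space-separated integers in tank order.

Step 1: flows [0=1,2->0] -> levels [9 8 10]
Step 2: flows [0->1,2->0] -> levels [9 9 9]
Step 3: flows [0=1,0=2] -> levels [9 9 9]
  -> stable; steps 4..4 unchanged -> [9 9 9]

Answer: 9 9 9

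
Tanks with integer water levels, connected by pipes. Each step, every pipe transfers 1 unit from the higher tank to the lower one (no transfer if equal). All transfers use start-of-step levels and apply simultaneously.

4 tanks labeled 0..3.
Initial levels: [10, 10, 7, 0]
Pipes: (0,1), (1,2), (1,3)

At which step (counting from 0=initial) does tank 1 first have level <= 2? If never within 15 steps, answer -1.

Step 1: flows [0=1,1->2,1->3] -> levels [10 8 8 1]
Step 2: flows [0->1,1=2,1->3] -> levels [9 8 8 2]
Step 3: flows [0->1,1=2,1->3] -> levels [8 8 8 3]
Step 4: flows [0=1,1=2,1->3] -> levels [8 7 8 4]
Step 5: flows [0->1,2->1,1->3] -> levels [7 8 7 5]
Step 6: flows [1->0,1->2,1->3] -> levels [8 5 8 6]
Step 7: flows [0->1,2->1,3->1] -> levels [7 8 7 5]
  -> period-2 cycle (repeats step 5); tank 1 never drops to <=2
Tank 1 never reaches <=2 within 15 steps

Answer: -1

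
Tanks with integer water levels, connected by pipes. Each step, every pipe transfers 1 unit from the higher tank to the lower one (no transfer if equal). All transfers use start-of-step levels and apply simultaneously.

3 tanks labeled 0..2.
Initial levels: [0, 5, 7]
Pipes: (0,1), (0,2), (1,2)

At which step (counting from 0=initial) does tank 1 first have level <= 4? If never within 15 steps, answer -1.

Step 1: flows [1->0,2->0,2->1] -> levels [2 5 5]
Step 2: flows [1->0,2->0,1=2] -> levels [4 4 4]
Tank 1 first reaches <=4 at step 2

Answer: 2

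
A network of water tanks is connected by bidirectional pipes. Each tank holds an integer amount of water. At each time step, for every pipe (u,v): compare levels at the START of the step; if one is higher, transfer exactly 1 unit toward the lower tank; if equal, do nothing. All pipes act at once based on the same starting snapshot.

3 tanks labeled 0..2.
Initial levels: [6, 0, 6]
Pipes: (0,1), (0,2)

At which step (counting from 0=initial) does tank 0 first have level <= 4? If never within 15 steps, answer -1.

Step 1: flows [0->1,0=2] -> levels [5 1 6]
Step 2: flows [0->1,2->0] -> levels [5 2 5]
Step 3: flows [0->1,0=2] -> levels [4 3 5]
Tank 0 first reaches <=4 at step 3

Answer: 3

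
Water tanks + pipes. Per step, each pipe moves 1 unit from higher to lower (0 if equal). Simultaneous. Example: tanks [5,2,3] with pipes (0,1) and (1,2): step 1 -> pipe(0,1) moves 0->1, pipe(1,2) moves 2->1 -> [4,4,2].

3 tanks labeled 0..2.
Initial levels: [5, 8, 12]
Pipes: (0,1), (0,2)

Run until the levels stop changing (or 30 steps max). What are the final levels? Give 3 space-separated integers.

Step 1: flows [1->0,2->0] -> levels [7 7 11]
Step 2: flows [0=1,2->0] -> levels [8 7 10]
Step 3: flows [0->1,2->0] -> levels [8 8 9]
Step 4: flows [0=1,2->0] -> levels [9 8 8]
Step 5: flows [0->1,0->2] -> levels [7 9 9]
Step 6: flows [1->0,2->0] -> levels [9 8 8]
  -> period-2 cycle: step 6 state = step 4 state; never stabilizes
  -> state at step 30: (30-4) mod 2 = 0, same as step 4 -> [9 8 8]

Answer: 9 8 8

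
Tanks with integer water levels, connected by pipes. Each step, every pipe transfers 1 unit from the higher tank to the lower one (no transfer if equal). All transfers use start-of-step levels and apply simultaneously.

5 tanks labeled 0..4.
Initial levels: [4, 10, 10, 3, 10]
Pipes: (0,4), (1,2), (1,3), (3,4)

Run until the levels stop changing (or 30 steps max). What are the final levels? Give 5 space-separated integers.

Answer: 7 7 8 9 6

Derivation:
Step 1: flows [4->0,1=2,1->3,4->3] -> levels [5 9 10 5 8]
Step 2: flows [4->0,2->1,1->3,4->3] -> levels [6 9 9 7 6]
Step 3: flows [0=4,1=2,1->3,3->4] -> levels [6 8 9 7 7]
Step 4: flows [4->0,2->1,1->3,3=4] -> levels [7 8 8 8 6]
Step 5: flows [0->4,1=2,1=3,3->4] -> levels [6 8 8 7 8]
Step 6: flows [4->0,1=2,1->3,4->3] -> levels [7 7 8 9 6]
Step 7: flows [0->4,2->1,3->1,3->4] -> levels [6 9 7 7 8]
Step 8: flows [4->0,1->2,1->3,4->3] -> levels [7 7 8 9 6]
  -> period-2 cycle: step 8 state = step 6 state; never stabilizes
  -> state at step 30: (30-6) mod 2 = 0, same as step 6 -> [7 7 8 9 6]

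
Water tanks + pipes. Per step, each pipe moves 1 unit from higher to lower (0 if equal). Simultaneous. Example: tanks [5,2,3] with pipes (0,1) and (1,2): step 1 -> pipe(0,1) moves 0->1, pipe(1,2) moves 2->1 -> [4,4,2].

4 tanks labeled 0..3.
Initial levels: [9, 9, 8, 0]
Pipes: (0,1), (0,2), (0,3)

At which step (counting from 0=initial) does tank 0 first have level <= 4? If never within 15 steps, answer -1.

Step 1: flows [0=1,0->2,0->3] -> levels [7 9 9 1]
Step 2: flows [1->0,2->0,0->3] -> levels [8 8 8 2]
Step 3: flows [0=1,0=2,0->3] -> levels [7 8 8 3]
Step 4: flows [1->0,2->0,0->3] -> levels [8 7 7 4]
Step 5: flows [0->1,0->2,0->3] -> levels [5 8 8 5]
Step 6: flows [1->0,2->0,0=3] -> levels [7 7 7 5]
Step 7: flows [0=1,0=2,0->3] -> levels [6 7 7 6]
Step 8: flows [1->0,2->0,0=3] -> levels [8 6 6 6]
Step 9: flows [0->1,0->2,0->3] -> levels [5 7 7 7]
Step 10: flows [1->0,2->0,3->0] -> levels [8 6 6 6]
  -> period-2 cycle (repeats step 8); tank 0 never drops to <=4
Tank 0 never reaches <=4 within 15 steps

Answer: -1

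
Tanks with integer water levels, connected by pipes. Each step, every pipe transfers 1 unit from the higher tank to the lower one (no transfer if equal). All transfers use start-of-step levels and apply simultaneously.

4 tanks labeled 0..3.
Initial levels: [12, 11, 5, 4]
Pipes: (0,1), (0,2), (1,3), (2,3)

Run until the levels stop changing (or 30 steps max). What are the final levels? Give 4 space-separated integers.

Answer: 8 7 9 8

Derivation:
Step 1: flows [0->1,0->2,1->3,2->3] -> levels [10 11 5 6]
Step 2: flows [1->0,0->2,1->3,3->2] -> levels [10 9 7 6]
Step 3: flows [0->1,0->2,1->3,2->3] -> levels [8 9 7 8]
Step 4: flows [1->0,0->2,1->3,3->2] -> levels [8 7 9 8]
Step 5: flows [0->1,2->0,3->1,2->3] -> levels [8 9 7 8]
  -> period-2 cycle: step 5 state = step 3 state; never stabilizes
  -> state at step 30: (30-3) mod 2 = 1, same as step 4 -> [8 7 9 8]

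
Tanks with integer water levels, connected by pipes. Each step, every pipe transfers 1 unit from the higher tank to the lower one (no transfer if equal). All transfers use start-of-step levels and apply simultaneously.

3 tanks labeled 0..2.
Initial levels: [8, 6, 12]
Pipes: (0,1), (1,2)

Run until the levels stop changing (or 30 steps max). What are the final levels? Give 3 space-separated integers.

Step 1: flows [0->1,2->1] -> levels [7 8 11]
Step 2: flows [1->0,2->1] -> levels [8 8 10]
Step 3: flows [0=1,2->1] -> levels [8 9 9]
Step 4: flows [1->0,1=2] -> levels [9 8 9]
Step 5: flows [0->1,2->1] -> levels [8 10 8]
Step 6: flows [1->0,1->2] -> levels [9 8 9]
  -> period-2 cycle: step 6 state = step 4 state; never stabilizes
  -> state at step 30: (30-4) mod 2 = 0, same as step 4 -> [9 8 9]

Answer: 9 8 9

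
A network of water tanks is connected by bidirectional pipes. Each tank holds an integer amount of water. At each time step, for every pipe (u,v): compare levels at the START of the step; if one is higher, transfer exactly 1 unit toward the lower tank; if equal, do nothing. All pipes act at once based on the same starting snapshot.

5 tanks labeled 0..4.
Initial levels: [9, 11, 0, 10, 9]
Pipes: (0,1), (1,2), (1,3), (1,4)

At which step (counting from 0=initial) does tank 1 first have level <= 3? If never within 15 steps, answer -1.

Answer: -1

Derivation:
Step 1: flows [1->0,1->2,1->3,1->4] -> levels [10 7 1 11 10]
Step 2: flows [0->1,1->2,3->1,4->1] -> levels [9 9 2 10 9]
Step 3: flows [0=1,1->2,3->1,1=4] -> levels [9 9 3 9 9]
Step 4: flows [0=1,1->2,1=3,1=4] -> levels [9 8 4 9 9]
Step 5: flows [0->1,1->2,3->1,4->1] -> levels [8 10 5 8 8]
Step 6: flows [1->0,1->2,1->3,1->4] -> levels [9 6 6 9 9]
Step 7: flows [0->1,1=2,3->1,4->1] -> levels [8 9 6 8 8]
Step 8: flows [1->0,1->2,1->3,1->4] -> levels [9 5 7 9 9]
Step 9: flows [0->1,2->1,3->1,4->1] -> levels [8 9 6 8 8]
  -> period-2 cycle (repeats step 7); tank 1 never drops to <=3
Tank 1 never reaches <=3 within 15 steps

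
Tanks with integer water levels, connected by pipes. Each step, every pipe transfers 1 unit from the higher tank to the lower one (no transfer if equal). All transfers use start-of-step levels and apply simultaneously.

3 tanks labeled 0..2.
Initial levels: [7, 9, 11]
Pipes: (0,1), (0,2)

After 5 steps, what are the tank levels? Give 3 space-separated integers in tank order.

Step 1: flows [1->0,2->0] -> levels [9 8 10]
Step 2: flows [0->1,2->0] -> levels [9 9 9]
Step 3: flows [0=1,0=2] -> levels [9 9 9]
  -> stable; steps 4..5 unchanged -> [9 9 9]

Answer: 9 9 9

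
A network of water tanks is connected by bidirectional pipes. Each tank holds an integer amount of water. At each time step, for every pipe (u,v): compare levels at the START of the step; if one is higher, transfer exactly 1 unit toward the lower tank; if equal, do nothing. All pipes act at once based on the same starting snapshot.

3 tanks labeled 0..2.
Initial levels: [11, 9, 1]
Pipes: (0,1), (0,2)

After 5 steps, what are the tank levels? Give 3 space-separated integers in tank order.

Step 1: flows [0->1,0->2] -> levels [9 10 2]
Step 2: flows [1->0,0->2] -> levels [9 9 3]
Step 3: flows [0=1,0->2] -> levels [8 9 4]
Step 4: flows [1->0,0->2] -> levels [8 8 5]
Step 5: flows [0=1,0->2] -> levels [7 8 6]

Answer: 7 8 6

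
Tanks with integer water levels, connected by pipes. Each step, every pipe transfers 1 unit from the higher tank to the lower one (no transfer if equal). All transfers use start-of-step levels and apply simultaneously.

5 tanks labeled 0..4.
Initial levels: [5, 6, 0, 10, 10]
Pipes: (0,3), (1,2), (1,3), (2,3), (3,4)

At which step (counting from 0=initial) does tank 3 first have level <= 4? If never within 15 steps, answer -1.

Step 1: flows [3->0,1->2,3->1,3->2,3=4] -> levels [6 6 2 7 10]
Step 2: flows [3->0,1->2,3->1,3->2,4->3] -> levels [7 6 4 5 9]
Step 3: flows [0->3,1->2,1->3,3->2,4->3] -> levels [6 4 6 7 8]
Step 4: flows [3->0,2->1,3->1,3->2,4->3] -> levels [7 6 6 5 7]
Step 5: flows [0->3,1=2,1->3,2->3,4->3] -> levels [6 5 5 9 6]
Step 6: flows [3->0,1=2,3->1,3->2,3->4] -> levels [7 6 6 5 7]
  -> period-2 cycle (repeats step 4); tank 3 never drops to <=4
Tank 3 never reaches <=4 within 15 steps

Answer: -1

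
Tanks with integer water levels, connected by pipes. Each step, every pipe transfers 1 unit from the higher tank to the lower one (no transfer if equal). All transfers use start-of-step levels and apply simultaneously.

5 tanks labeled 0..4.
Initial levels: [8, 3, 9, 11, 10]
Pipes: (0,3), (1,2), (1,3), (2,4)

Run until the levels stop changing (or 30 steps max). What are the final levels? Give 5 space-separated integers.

Answer: 8 7 9 9 8

Derivation:
Step 1: flows [3->0,2->1,3->1,4->2] -> levels [9 5 9 9 9]
Step 2: flows [0=3,2->1,3->1,2=4] -> levels [9 7 8 8 9]
Step 3: flows [0->3,2->1,3->1,4->2] -> levels [8 9 8 8 8]
Step 4: flows [0=3,1->2,1->3,2=4] -> levels [8 7 9 9 8]
Step 5: flows [3->0,2->1,3->1,2->4] -> levels [9 9 7 7 9]
Step 6: flows [0->3,1->2,1->3,4->2] -> levels [8 7 9 9 8]
  -> period-2 cycle: step 6 state = step 4 state; never stabilizes
  -> state at step 30: (30-4) mod 2 = 0, same as step 4 -> [8 7 9 9 8]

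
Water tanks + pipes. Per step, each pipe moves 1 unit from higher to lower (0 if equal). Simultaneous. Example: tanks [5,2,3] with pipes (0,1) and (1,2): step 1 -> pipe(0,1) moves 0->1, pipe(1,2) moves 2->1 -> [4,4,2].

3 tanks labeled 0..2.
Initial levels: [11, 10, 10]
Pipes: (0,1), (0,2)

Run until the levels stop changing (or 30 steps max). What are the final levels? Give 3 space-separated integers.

Step 1: flows [0->1,0->2] -> levels [9 11 11]
Step 2: flows [1->0,2->0] -> levels [11 10 10]
  -> period-2 cycle: step 2 state = step 0 state; never stabilizes
  -> state at step 30: (30-0) mod 2 = 0, same as step 0 -> [11 10 10]

Answer: 11 10 10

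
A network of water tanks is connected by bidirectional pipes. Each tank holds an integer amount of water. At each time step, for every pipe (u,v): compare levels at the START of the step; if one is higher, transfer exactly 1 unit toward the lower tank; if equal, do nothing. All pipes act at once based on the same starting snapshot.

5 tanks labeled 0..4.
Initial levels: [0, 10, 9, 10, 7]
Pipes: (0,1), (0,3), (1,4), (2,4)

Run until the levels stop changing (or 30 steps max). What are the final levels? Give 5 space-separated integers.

Answer: 8 7 8 6 7

Derivation:
Step 1: flows [1->0,3->0,1->4,2->4] -> levels [2 8 8 9 9]
Step 2: flows [1->0,3->0,4->1,4->2] -> levels [4 8 9 8 7]
Step 3: flows [1->0,3->0,1->4,2->4] -> levels [6 6 8 7 9]
Step 4: flows [0=1,3->0,4->1,4->2] -> levels [7 7 9 6 7]
Step 5: flows [0=1,0->3,1=4,2->4] -> levels [6 7 8 7 8]
Step 6: flows [1->0,3->0,4->1,2=4] -> levels [8 7 8 6 7]
Step 7: flows [0->1,0->3,1=4,2->4] -> levels [6 8 7 7 8]
Step 8: flows [1->0,3->0,1=4,4->2] -> levels [8 7 8 6 7]
  -> period-2 cycle: step 8 state = step 6 state; never stabilizes
  -> state at step 30: (30-6) mod 2 = 0, same as step 6 -> [8 7 8 6 7]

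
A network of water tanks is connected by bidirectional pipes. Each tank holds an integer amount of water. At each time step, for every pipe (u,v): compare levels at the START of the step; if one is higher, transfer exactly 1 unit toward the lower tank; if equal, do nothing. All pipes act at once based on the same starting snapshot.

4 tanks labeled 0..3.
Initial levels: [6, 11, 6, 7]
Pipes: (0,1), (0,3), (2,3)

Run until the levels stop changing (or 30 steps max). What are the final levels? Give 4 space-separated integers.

Step 1: flows [1->0,3->0,3->2] -> levels [8 10 7 5]
Step 2: flows [1->0,0->3,2->3] -> levels [8 9 6 7]
Step 3: flows [1->0,0->3,3->2] -> levels [8 8 7 7]
Step 4: flows [0=1,0->3,2=3] -> levels [7 8 7 8]
Step 5: flows [1->0,3->0,3->2] -> levels [9 7 8 6]
Step 6: flows [0->1,0->3,2->3] -> levels [7 8 7 8]
  -> period-2 cycle: step 6 state = step 4 state; never stabilizes
  -> state at step 30: (30-4) mod 2 = 0, same as step 4 -> [7 8 7 8]

Answer: 7 8 7 8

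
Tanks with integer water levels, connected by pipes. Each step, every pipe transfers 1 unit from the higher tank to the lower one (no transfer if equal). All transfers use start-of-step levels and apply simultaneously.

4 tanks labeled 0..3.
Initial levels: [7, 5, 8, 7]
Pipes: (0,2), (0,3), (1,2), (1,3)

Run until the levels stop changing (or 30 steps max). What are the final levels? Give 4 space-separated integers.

Step 1: flows [2->0,0=3,2->1,3->1] -> levels [8 7 6 6]
Step 2: flows [0->2,0->3,1->2,1->3] -> levels [6 5 8 8]
Step 3: flows [2->0,3->0,2->1,3->1] -> levels [8 7 6 6]
  -> period-2 cycle: step 3 state = step 1 state; never stabilizes
  -> state at step 30: (30-1) mod 2 = 1, same as step 2 -> [6 5 8 8]

Answer: 6 5 8 8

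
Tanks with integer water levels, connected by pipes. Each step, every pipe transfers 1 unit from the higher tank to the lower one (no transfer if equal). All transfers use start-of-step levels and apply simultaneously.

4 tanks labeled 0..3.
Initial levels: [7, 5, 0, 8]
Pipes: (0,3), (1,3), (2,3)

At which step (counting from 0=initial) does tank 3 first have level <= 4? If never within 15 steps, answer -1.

Step 1: flows [3->0,3->1,3->2] -> levels [8 6 1 5]
Step 2: flows [0->3,1->3,3->2] -> levels [7 5 2 6]
Step 3: flows [0->3,3->1,3->2] -> levels [6 6 3 5]
Step 4: flows [0->3,1->3,3->2] -> levels [5 5 4 6]
Step 5: flows [3->0,3->1,3->2] -> levels [6 6 5 3]
Tank 3 first reaches <=4 at step 5

Answer: 5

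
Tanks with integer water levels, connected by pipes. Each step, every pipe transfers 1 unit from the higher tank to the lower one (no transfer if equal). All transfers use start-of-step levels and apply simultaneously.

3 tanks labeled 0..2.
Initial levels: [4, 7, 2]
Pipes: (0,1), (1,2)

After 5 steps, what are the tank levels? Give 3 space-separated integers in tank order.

Step 1: flows [1->0,1->2] -> levels [5 5 3]
Step 2: flows [0=1,1->2] -> levels [5 4 4]
Step 3: flows [0->1,1=2] -> levels [4 5 4]
Step 4: flows [1->0,1->2] -> levels [5 3 5]
Step 5: flows [0->1,2->1] -> levels [4 5 4]

Answer: 4 5 4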